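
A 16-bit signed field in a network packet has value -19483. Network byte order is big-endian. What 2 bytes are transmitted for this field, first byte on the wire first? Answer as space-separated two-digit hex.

Two's complement of -19483 in 16 bits: 19483 = 0x4C1B; invert → 0xB3E4; add 1 → 0xB3E5.
Split into bytes (most-significant first): B3 E5.
Big-endian: lowest address holds the most-significant byte.
So the memory order matches the most-significant-first order: B3 E5.

B3 E5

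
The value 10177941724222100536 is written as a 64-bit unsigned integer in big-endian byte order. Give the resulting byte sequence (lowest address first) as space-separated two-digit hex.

10177941724222100536 in hexadecimal, padded to 64 bits, is 0x8D3F5012B8E29438.
Split into bytes (most-significant first): 8D 3F 50 12 B8 E2 94 38.
Big-endian stores the most-significant byte at the lowest address.
So the memory order matches the most-significant-first order: 8D 3F 50 12 B8 E2 94 38.

8D 3F 50 12 B8 E2 94 38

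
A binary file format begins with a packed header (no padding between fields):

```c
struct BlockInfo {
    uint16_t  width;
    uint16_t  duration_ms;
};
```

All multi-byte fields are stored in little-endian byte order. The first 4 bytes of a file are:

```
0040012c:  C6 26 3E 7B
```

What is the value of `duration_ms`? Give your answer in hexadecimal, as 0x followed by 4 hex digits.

`duration_ms` follows `width` (2 bytes), so it starts at byte offset 2 and occupies 2 bytes.
Bytes at offsets 2..3: 3E 7B.
In little-endian order the low byte comes first in memory.
Reassemble most-significant byte first: 7B 3E → 0x7B3E.

0x7B3E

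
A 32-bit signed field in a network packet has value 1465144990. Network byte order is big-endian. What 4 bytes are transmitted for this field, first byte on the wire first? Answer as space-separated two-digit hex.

57 54 56 9E

1465144990 in hexadecimal, padded to 32 bits, is 0x5754569E.
Split into bytes (most-significant first): 57 54 56 9E.
In big-endian order the high byte comes first in memory.
So the memory order matches the most-significant-first order: 57 54 56 9E.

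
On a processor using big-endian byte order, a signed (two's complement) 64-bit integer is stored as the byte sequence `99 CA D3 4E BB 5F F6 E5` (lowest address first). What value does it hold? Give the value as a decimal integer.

-7364841905506486555

In big-endian order the high byte comes first in memory.
The bytes are already most-significant first: 0x99CAD34EBB5FF6E5.
Top bit is set, so as a signed 64-bit value this is 0x99CAD34EBB5FF6E5 − 2^64 = -7364841905506486555.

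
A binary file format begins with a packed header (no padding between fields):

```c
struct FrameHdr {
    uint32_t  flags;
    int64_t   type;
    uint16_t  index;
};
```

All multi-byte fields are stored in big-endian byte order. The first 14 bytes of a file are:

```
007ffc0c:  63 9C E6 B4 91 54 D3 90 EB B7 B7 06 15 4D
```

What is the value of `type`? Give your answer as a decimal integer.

-7974516420782868730

`type` follows `flags` (4 bytes), so it starts at byte offset 4 and occupies 8 bytes.
Bytes at offsets 4..11: 91 54 D3 90 EB B7 B7 06.
In big-endian order the high byte comes first in memory.
The bytes are already most-significant first: 0x9154D390EBB7B706.
Top bit is set, so as a signed 64-bit value this is 0x9154D390EBB7B706 − 2^64 = -7974516420782868730.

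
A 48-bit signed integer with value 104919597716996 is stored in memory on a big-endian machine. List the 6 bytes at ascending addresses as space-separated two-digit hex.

5F 6C 7F 5A 16 04

104919597716996 in hexadecimal, padded to 48 bits, is 0x5F6C7F5A1604.
Split into bytes (most-significant first): 5F 6C 7F 5A 16 04.
Big-endian: lowest address holds the most-significant byte.
So the memory order matches the most-significant-first order: 5F 6C 7F 5A 16 04.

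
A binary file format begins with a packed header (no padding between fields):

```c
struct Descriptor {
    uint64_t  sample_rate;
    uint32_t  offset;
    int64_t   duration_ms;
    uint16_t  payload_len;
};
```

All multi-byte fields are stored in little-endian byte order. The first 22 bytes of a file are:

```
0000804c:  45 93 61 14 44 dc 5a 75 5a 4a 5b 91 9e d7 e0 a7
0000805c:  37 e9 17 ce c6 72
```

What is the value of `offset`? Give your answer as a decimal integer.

2438679130

`offset` follows `sample_rate` (8 bytes), so it starts at byte offset 8 and occupies 4 bytes.
Bytes at offsets 8..11: 5A 4A 5B 91.
Little-endian: lowest address holds the least-significant byte.
Reassemble most-significant byte first: 91 5B 4A 5A → 0x915B4A5A.
0x915B4A5A = 2438679130.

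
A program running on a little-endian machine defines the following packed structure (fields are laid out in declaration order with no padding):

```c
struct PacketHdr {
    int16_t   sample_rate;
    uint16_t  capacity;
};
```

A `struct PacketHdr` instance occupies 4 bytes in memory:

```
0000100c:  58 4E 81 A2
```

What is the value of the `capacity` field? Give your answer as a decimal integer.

41601

`capacity` follows `sample_rate` (2 bytes), so it starts at byte offset 2 and occupies 2 bytes.
Bytes at offsets 2..3: 81 A2.
In little-endian order the low byte comes first in memory.
Reassemble most-significant byte first: A2 81 → 0xA281.
0xA281 = 41601.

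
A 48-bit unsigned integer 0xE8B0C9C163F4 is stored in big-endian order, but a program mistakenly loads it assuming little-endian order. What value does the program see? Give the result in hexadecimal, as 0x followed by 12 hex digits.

0xF463C1C9B0E8

Stored big-endian, the bytes at ascending addresses are E8 B0 C9 C1 63 F4.
Read back as little-endian, the first byte is least significant, giving 0xF463C1C9B0E8.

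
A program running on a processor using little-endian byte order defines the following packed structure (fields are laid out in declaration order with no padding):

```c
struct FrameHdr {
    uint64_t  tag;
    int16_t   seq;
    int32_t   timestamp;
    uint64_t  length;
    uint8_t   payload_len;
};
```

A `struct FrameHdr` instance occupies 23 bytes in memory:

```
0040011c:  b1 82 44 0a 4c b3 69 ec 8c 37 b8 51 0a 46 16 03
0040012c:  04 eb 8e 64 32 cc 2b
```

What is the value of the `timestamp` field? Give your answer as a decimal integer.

`timestamp` follows `tag` (8 B), `seq` (2 B), so it starts at offset 8 + 2 = 10 and occupies 4 bytes.
Bytes at offsets 10..13: B8 51 0A 46.
Little-endian stores the least-significant byte at the lowest address.
Reassemble most-significant byte first: 46 0A 51 B8 → 0x460A51B8.
0x460A51B8 = 1175081400.

1175081400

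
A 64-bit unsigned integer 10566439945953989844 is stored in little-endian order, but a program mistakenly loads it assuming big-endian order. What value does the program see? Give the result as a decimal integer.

15335906541816095634

10566439945953989844 in 64-bit hexadecimal is 0x92A38925BF15D4D4.
Stored little-endian, the bytes at ascending addresses are D4 D4 15 BF 25 89 A3 92.
Read back as big-endian, the last byte is least significant, giving 0xD4D415BF2589A392.
0xD4D415BF2589A392 = 15335906541816095634.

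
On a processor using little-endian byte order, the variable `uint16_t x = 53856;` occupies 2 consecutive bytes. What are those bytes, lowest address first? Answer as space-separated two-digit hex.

53856 in hexadecimal, padded to 16 bits, is 0xD260.
Split into bytes (most-significant first): D2 60.
In little-endian order the low byte comes first in memory.
So at ascending addresses the bytes are 60 D2.

60 D2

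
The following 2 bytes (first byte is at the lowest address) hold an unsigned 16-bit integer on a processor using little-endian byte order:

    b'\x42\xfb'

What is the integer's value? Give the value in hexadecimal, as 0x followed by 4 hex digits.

0xFB42

Little-endian: lowest address holds the least-significant byte.
Reassemble most-significant byte first: FB 42 → 0xFB42.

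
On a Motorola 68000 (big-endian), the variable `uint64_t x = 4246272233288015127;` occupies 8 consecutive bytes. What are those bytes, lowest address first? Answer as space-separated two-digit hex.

3A ED CA 19 34 BC 9D 17

4246272233288015127 in hexadecimal, padded to 64 bits, is 0x3AEDCA1934BC9D17.
Split into bytes (most-significant first): 3A ED CA 19 34 BC 9D 17.
Big-endian: lowest address holds the most-significant byte.
So the memory order matches the most-significant-first order: 3A ED CA 19 34 BC 9D 17.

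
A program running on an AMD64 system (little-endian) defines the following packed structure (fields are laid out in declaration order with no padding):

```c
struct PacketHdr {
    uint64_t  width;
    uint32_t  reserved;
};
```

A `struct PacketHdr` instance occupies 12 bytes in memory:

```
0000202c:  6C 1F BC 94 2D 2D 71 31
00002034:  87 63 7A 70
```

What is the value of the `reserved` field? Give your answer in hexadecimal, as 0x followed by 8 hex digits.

`reserved` follows `width` (8 bytes), so it starts at byte offset 8 and occupies 4 bytes.
Bytes at offsets 8..11: 87 63 7A 70.
Little-endian: lowest address holds the least-significant byte.
Reassemble most-significant byte first: 70 7A 63 87 → 0x707A6387.

0x707A6387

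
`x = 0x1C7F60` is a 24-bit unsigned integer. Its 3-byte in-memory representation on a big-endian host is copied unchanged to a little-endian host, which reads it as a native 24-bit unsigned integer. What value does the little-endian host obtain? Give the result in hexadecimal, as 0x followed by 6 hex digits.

Stored big-endian, the bytes at ascending addresses are 1C 7F 60.
Read back as little-endian, the first byte is least significant, giving 0x607F1C.

0x607F1C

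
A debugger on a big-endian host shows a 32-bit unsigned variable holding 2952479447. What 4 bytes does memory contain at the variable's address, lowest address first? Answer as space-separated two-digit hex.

2952479447 in hexadecimal, padded to 32 bits, is 0xAFFB42D7.
Split into bytes (most-significant first): AF FB 42 D7.
Big-endian stores the most-significant byte at the lowest address.
So the memory order matches the most-significant-first order: AF FB 42 D7.

AF FB 42 D7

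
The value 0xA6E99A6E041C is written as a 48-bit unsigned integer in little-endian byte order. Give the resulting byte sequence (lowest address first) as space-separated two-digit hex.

1C 04 6E 9A E9 A6

Split into bytes (most-significant first): A6 E9 9A 6E 04 1C.
Little-endian: lowest address holds the least-significant byte.
So at ascending addresses the bytes are 1C 04 6E 9A E9 A6.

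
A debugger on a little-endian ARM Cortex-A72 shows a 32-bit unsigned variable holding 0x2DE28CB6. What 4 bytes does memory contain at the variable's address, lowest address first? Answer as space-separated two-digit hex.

B6 8C E2 2D

Split into bytes (most-significant first): 2D E2 8C B6.
Little-endian: lowest address holds the least-significant byte.
So at ascending addresses the bytes are B6 8C E2 2D.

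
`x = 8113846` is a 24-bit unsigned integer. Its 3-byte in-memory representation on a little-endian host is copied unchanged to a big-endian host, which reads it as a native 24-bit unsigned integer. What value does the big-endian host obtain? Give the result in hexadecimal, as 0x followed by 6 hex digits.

8113846 in 24-bit hexadecimal is 0x7BCEB6.
Stored little-endian, the bytes at ascending addresses are B6 CE 7B.
Read back as big-endian, the last byte is least significant, giving 0xB6CE7B.

0xB6CE7B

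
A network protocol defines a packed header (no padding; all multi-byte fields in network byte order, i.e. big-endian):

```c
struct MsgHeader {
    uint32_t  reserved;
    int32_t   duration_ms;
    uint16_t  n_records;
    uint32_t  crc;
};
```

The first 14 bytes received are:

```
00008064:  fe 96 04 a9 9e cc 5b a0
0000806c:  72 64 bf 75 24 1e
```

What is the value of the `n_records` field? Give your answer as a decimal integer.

`n_records` follows `reserved` (4 B), `duration_ms` (4 B), so it starts at offset 4 + 4 = 8 and occupies 2 bytes.
Bytes at offsets 8..9: 72 64.
Big-endian: lowest address holds the most-significant byte.
The bytes are already most-significant first: 0x7264.
0x7264 = 29284.

29284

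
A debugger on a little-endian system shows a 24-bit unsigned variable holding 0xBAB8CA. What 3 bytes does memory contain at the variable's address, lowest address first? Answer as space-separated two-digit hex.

Split into bytes (most-significant first): BA B8 CA.
Little-endian: lowest address holds the least-significant byte.
So at ascending addresses the bytes are CA B8 BA.

CA B8 BA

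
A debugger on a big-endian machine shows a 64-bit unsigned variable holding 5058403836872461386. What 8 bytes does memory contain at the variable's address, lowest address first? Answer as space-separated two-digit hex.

5058403836872461386 in hexadecimal, padded to 64 bits, is 0x46330F7D33418C4A.
Split into bytes (most-significant first): 46 33 0F 7D 33 41 8C 4A.
In big-endian order the high byte comes first in memory.
So the memory order matches the most-significant-first order: 46 33 0F 7D 33 41 8C 4A.

46 33 0F 7D 33 41 8C 4A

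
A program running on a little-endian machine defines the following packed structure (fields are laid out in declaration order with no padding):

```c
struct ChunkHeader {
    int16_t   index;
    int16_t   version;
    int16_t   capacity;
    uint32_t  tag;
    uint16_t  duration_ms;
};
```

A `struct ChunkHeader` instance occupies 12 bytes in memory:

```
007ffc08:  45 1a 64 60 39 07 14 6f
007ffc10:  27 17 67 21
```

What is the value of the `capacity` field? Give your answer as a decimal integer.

1849

`capacity` follows `index` (2 B), `version` (2 B), so it starts at offset 2 + 2 = 4 and occupies 2 bytes.
Bytes at offsets 4..5: 39 07.
In little-endian order the low byte comes first in memory.
Reassemble most-significant byte first: 07 39 → 0x0739.
0x0739 = 1849.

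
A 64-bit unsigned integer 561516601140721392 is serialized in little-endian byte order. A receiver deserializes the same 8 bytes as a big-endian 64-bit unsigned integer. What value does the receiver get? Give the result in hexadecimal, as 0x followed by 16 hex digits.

561516601140721392 in 64-bit hexadecimal is 0x07CAE85FAA7A36F0.
Stored little-endian, the bytes at ascending addresses are F0 36 7A AA 5F E8 CA 07.
Read back as big-endian, the last byte is least significant, giving 0xF0367AAA5FE8CA07.

0xF0367AAA5FE8CA07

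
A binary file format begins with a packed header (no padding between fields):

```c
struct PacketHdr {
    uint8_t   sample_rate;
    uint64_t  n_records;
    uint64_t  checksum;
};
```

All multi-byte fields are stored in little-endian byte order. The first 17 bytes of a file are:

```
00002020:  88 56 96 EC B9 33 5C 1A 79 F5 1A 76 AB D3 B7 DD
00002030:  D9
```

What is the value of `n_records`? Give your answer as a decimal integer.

`n_records` follows `sample_rate` (1 byte), so it starts at byte offset 1 and occupies 8 bytes.
Bytes at offsets 1..8: 56 96 EC B9 33 5C 1A 79.
Little-endian stores the least-significant byte at the lowest address.
Reassemble most-significant byte first: 79 1A 5C 33 B9 EC 96 56 → 0x791A5C33B9EC9656.
0x791A5C33B9EC9656 = 8726388605216134742.

8726388605216134742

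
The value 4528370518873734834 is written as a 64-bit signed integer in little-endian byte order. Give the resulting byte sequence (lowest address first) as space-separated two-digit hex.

4528370518873734834 in hexadecimal, padded to 64 bits, is 0x3ED800FE9CD1FEB2.
Split into bytes (most-significant first): 3E D8 00 FE 9C D1 FE B2.
Little-endian stores the least-significant byte at the lowest address.
So at ascending addresses the bytes are B2 FE D1 9C FE 00 D8 3E.

B2 FE D1 9C FE 00 D8 3E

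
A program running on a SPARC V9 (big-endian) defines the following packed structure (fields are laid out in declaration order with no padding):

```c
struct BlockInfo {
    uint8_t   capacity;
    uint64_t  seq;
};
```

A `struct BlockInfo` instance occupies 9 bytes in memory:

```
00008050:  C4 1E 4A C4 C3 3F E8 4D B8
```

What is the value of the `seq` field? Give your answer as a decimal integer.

2182773312284282296

`seq` follows `capacity` (1 byte), so it starts at byte offset 1 and occupies 8 bytes.
Bytes at offsets 1..8: 1E 4A C4 C3 3F E8 4D B8.
In big-endian order the high byte comes first in memory.
The bytes are already most-significant first: 0x1E4AC4C33FE84DB8.
0x1E4AC4C33FE84DB8 = 2182773312284282296.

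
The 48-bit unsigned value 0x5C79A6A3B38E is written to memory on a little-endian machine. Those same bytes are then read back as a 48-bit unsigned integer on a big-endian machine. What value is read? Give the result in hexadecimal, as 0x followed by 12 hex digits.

0x8EB3A3A6795C

Stored little-endian, the bytes at ascending addresses are 8E B3 A3 A6 79 5C.
Read back as big-endian, the last byte is least significant, giving 0x8EB3A3A6795C.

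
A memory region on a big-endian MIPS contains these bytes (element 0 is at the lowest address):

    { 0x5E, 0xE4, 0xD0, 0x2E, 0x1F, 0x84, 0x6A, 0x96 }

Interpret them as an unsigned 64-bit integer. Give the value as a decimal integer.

Big-endian: lowest address holds the most-significant byte.
The bytes are already most-significant first: 0x5EE4D02E1F846A96.
0x5EE4D02E1F846A96 = 6837819030771100310.

6837819030771100310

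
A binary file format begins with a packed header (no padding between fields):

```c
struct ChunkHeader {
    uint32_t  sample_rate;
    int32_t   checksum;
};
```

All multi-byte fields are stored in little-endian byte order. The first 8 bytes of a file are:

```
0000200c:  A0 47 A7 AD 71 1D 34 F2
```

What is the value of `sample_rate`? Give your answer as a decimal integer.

2913421216

`sample_rate` is the first field, at byte offset 0, occupying 4 bytes.
Bytes at offsets 0..3: A0 47 A7 AD.
Little-endian: lowest address holds the least-significant byte.
Reassemble most-significant byte first: AD A7 47 A0 → 0xADA747A0.
0xADA747A0 = 2913421216.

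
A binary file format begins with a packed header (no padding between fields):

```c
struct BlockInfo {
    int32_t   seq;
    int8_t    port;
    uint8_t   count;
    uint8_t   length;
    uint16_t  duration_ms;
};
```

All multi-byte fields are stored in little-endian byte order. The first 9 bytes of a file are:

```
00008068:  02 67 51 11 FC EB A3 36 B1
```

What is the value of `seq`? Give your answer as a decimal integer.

290547458

`seq` is the first field, at byte offset 0, occupying 4 bytes.
Bytes at offsets 0..3: 02 67 51 11.
In little-endian order the low byte comes first in memory.
Reassemble most-significant byte first: 11 51 67 02 → 0x11516702.
0x11516702 = 290547458.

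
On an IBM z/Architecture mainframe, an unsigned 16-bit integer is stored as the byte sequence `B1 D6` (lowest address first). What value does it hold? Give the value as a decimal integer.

45526

Big-endian: lowest address holds the most-significant byte.
The bytes are already most-significant first: 0xB1D6.
0xB1D6 = 45526.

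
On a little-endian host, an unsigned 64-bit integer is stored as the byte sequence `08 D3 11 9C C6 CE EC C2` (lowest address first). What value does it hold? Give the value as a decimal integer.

In little-endian order the low byte comes first in memory.
Reassemble most-significant byte first: C2 EC CE C6 9C 11 D3 08 → 0xC2ECCEC69C11D308.
0xC2ECCEC69C11D308 = 14045828690278994696.

14045828690278994696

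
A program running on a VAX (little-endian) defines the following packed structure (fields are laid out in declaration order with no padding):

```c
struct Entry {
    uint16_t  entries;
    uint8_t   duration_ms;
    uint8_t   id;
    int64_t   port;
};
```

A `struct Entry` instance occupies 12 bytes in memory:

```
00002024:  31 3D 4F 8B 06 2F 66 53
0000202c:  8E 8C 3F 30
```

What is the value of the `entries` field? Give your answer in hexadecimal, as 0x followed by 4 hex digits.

0x3D31

`entries` is the first field, at byte offset 0, occupying 2 bytes.
Bytes at offsets 0..1: 31 3D.
Little-endian: lowest address holds the least-significant byte.
Reassemble most-significant byte first: 3D 31 → 0x3D31.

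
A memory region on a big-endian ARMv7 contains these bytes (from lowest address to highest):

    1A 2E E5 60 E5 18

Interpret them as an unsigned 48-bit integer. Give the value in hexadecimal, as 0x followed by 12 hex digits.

0x1A2EE560E518

In big-endian order the high byte comes first in memory.
The bytes are already most-significant first: 0x1A2EE560E518.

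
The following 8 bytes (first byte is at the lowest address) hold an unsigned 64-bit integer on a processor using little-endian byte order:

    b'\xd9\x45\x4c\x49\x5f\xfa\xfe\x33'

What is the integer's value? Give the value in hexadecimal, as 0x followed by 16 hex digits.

0x33FEFA5F494C45D9

In little-endian order the low byte comes first in memory.
Reassemble most-significant byte first: 33 FE FA 5F 49 4C 45 D9 → 0x33FEFA5F494C45D9.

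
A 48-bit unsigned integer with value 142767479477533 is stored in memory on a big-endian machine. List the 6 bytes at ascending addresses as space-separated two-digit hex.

81 D8 A4 E6 55 1D

142767479477533 in hexadecimal, padded to 48 bits, is 0x81D8A4E6551D.
Split into bytes (most-significant first): 81 D8 A4 E6 55 1D.
In big-endian order the high byte comes first in memory.
So the memory order matches the most-significant-first order: 81 D8 A4 E6 55 1D.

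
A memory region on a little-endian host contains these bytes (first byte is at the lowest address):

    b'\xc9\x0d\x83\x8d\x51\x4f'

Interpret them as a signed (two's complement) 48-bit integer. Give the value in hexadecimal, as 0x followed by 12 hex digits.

In little-endian order the low byte comes first in memory.
Reassemble most-significant byte first: 4F 51 8D 83 0D C9 → 0x4F518D830DC9.

0x4F518D830DC9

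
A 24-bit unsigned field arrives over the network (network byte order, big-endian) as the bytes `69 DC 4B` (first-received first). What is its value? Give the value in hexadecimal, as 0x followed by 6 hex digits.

0x69DC4B

Big-endian: lowest address holds the most-significant byte.
The bytes are already most-significant first: 0x69DC4B.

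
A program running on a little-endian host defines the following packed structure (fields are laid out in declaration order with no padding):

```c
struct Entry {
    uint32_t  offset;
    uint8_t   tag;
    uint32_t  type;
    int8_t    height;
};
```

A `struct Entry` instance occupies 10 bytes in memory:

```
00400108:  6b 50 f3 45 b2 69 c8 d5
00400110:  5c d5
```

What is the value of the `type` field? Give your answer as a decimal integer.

1557514345

`type` follows `offset` (4 B), `tag` (1 B), so it starts at offset 4 + 1 = 5 and occupies 4 bytes.
Bytes at offsets 5..8: 69 C8 D5 5C.
Little-endian: lowest address holds the least-significant byte.
Reassemble most-significant byte first: 5C D5 C8 69 → 0x5CD5C869.
0x5CD5C869 = 1557514345.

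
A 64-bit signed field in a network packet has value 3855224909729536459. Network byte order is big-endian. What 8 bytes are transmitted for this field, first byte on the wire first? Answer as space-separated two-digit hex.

3855224909729536459 in hexadecimal, padded to 64 bits, is 0x358082A129AA99CB.
Split into bytes (most-significant first): 35 80 82 A1 29 AA 99 CB.
Big-endian: lowest address holds the most-significant byte.
So the memory order matches the most-significant-first order: 35 80 82 A1 29 AA 99 CB.

35 80 82 A1 29 AA 99 CB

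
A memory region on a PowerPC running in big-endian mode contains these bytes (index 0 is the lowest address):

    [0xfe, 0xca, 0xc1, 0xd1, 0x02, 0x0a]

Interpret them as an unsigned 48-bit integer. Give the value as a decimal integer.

280146788549130

Big-endian stores the most-significant byte at the lowest address.
The bytes are already most-significant first: 0xFECAC1D1020A.
0xFECAC1D1020A = 280146788549130.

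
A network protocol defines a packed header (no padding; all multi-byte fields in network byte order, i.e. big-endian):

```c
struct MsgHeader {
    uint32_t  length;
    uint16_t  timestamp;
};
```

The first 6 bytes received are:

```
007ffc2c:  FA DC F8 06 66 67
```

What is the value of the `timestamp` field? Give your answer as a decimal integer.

26215

`timestamp` follows `length` (4 bytes), so it starts at byte offset 4 and occupies 2 bytes.
Bytes at offsets 4..5: 66 67.
Big-endian stores the most-significant byte at the lowest address.
The bytes are already most-significant first: 0x6667.
0x6667 = 26215.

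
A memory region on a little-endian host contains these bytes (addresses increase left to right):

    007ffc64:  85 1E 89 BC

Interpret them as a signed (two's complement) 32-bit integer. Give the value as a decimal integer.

-1131864443

Little-endian stores the least-significant byte at the lowest address.
Reassemble most-significant byte first: BC 89 1E 85 → 0xBC891E85.
Top bit is set, so as a signed 32-bit value this is 0xBC891E85 − 2^32 = -1131864443.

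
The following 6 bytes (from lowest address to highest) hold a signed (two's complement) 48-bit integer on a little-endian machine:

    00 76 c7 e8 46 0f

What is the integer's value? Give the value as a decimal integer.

16797227513344

Little-endian stores the least-significant byte at the lowest address.
Reassemble most-significant byte first: 0F 46 E8 C7 76 00 → 0x0F46E8C77600.
0x0F46E8C77600 = 16797227513344.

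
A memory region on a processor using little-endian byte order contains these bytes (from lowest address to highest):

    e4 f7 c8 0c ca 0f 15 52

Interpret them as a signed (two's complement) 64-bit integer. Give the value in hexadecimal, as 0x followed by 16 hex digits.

Little-endian stores the least-significant byte at the lowest address.
Reassemble most-significant byte first: 52 15 0F CA 0C C8 F7 E4 → 0x52150FCA0CC8F7E4.

0x52150FCA0CC8F7E4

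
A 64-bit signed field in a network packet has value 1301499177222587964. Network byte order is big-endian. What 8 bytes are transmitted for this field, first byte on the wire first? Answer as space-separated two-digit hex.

1301499177222587964 in hexadecimal, padded to 64 bits, is 0x120FDA9B25D0C63C.
Split into bytes (most-significant first): 12 0F DA 9B 25 D0 C6 3C.
Big-endian: lowest address holds the most-significant byte.
So the memory order matches the most-significant-first order: 12 0F DA 9B 25 D0 C6 3C.

12 0F DA 9B 25 D0 C6 3C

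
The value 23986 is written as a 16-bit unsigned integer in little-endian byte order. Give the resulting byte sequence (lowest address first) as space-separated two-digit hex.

23986 in hexadecimal, padded to 16 bits, is 0x5DB2.
Split into bytes (most-significant first): 5D B2.
Little-endian: lowest address holds the least-significant byte.
So at ascending addresses the bytes are B2 5D.

B2 5D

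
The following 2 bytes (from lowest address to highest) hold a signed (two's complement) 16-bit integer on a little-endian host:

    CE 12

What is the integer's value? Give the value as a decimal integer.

4814

Little-endian: lowest address holds the least-significant byte.
Reassemble most-significant byte first: 12 CE → 0x12CE.
0x12CE = 4814.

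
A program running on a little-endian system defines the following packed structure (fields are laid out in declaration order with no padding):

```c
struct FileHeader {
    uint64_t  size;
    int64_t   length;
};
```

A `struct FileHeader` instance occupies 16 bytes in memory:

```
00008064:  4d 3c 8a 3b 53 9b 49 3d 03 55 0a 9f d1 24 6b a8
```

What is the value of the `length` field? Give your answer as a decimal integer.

`length` follows `size` (8 bytes), so it starts at byte offset 8 and occupies 8 bytes.
Bytes at offsets 8..15: 03 55 0A 9F D1 24 6B A8.
In little-endian order the low byte comes first in memory.
Reassemble most-significant byte first: A8 6B 24 D1 9F 0A 55 03 → 0xA86B24D19F0A5503.
Top bit is set, so as a signed 64-bit value this is 0xA86B24D19F0A5503 − 2^64 = -6310909970094598909.

-6310909970094598909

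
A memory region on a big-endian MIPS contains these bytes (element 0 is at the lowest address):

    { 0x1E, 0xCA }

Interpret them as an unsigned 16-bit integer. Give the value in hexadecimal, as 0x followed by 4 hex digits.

0x1ECA

Big-endian: lowest address holds the most-significant byte.
The bytes are already most-significant first: 0x1ECA.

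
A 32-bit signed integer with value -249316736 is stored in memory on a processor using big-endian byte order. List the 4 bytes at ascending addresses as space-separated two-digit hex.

F1 23 BA 80

Two's complement of -249316736 in 32 bits: 249316736 = 0x0EDC4580; invert → 0xF123BA7F; add 1 → 0xF123BA80.
Split into bytes (most-significant first): F1 23 BA 80.
Big-endian stores the most-significant byte at the lowest address.
So the memory order matches the most-significant-first order: F1 23 BA 80.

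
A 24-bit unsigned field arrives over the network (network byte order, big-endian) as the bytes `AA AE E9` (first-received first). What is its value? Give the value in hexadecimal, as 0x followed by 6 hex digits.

Big-endian: lowest address holds the most-significant byte.
The bytes are already most-significant first: 0xAAAEE9.

0xAAAEE9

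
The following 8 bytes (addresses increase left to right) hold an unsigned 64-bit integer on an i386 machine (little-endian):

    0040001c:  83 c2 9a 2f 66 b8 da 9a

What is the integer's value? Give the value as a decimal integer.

11158433775788671619

Little-endian stores the least-significant byte at the lowest address.
Reassemble most-significant byte first: 9A DA B8 66 2F 9A C2 83 → 0x9ADAB8662F9AC283.
0x9ADAB8662F9AC283 = 11158433775788671619.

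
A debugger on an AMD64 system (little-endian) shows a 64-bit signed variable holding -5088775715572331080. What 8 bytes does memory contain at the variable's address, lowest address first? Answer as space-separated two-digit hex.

Two's complement of -5088775715572331080 in 64 bits: 5088775715572331080 = 0x469EF68D4452B248; invert → 0xB9610972BBAD4DB7; add 1 → 0xB9610972BBAD4DB8.
Split into bytes (most-significant first): B9 61 09 72 BB AD 4D B8.
In little-endian order the low byte comes first in memory.
So at ascending addresses the bytes are B8 4D AD BB 72 09 61 B9.

B8 4D AD BB 72 09 61 B9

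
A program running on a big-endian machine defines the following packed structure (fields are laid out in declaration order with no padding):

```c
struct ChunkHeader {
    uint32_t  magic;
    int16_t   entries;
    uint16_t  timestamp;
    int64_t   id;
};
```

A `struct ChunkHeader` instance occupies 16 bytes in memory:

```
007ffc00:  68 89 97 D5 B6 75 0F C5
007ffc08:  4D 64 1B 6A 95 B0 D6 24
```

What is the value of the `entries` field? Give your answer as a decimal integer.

`entries` follows `magic` (4 bytes), so it starts at byte offset 4 and occupies 2 bytes.
Bytes at offsets 4..5: B6 75.
In big-endian order the high byte comes first in memory.
The bytes are already most-significant first: 0xB675.
Top bit is set, so as a signed 16-bit value this is 0xB675 − 2^16 = -18827.

-18827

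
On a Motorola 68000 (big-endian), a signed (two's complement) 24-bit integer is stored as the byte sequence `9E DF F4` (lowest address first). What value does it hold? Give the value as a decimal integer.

-6365196

Big-endian: lowest address holds the most-significant byte.
The bytes are already most-significant first: 0x9EDFF4.
Top bit is set, so as a signed 24-bit value this is 0x9EDFF4 − 2^24 = -6365196.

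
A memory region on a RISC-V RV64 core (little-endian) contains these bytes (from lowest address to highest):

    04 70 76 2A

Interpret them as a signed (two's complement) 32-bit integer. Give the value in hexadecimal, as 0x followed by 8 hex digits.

In little-endian order the low byte comes first in memory.
Reassemble most-significant byte first: 2A 76 70 04 → 0x2A767004.

0x2A767004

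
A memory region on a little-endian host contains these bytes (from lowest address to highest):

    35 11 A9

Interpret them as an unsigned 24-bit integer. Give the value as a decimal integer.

Little-endian stores the least-significant byte at the lowest address.
Reassemble most-significant byte first: A9 11 35 → 0xA91135.
0xA91135 = 11079989.

11079989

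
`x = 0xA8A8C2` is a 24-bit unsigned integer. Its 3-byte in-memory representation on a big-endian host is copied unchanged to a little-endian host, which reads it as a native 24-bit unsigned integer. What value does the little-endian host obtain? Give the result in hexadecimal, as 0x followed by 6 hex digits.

0xC2A8A8

Stored big-endian, the bytes at ascending addresses are A8 A8 C2.
Read back as little-endian, the first byte is least significant, giving 0xC2A8A8.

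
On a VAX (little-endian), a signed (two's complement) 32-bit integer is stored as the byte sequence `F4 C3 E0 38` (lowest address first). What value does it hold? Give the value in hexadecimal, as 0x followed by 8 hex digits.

0x38E0C3F4

Little-endian: lowest address holds the least-significant byte.
Reassemble most-significant byte first: 38 E0 C3 F4 → 0x38E0C3F4.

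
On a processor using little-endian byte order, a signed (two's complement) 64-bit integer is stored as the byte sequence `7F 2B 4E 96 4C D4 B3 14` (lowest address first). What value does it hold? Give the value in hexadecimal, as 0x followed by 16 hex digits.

0x14B3D44C964E2B7F

Little-endian: lowest address holds the least-significant byte.
Reassemble most-significant byte first: 14 B3 D4 4C 96 4E 2B 7F → 0x14B3D44C964E2B7F.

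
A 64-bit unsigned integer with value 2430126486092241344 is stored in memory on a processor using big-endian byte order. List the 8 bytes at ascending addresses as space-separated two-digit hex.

2430126486092241344 in hexadecimal, padded to 64 bits, is 0x21B98B29EACBD9C0.
Split into bytes (most-significant first): 21 B9 8B 29 EA CB D9 C0.
Big-endian: lowest address holds the most-significant byte.
So the memory order matches the most-significant-first order: 21 B9 8B 29 EA CB D9 C0.

21 B9 8B 29 EA CB D9 C0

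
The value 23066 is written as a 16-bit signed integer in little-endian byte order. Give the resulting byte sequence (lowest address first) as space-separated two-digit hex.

23066 in hexadecimal, padded to 16 bits, is 0x5A1A.
Split into bytes (most-significant first): 5A 1A.
Little-endian: lowest address holds the least-significant byte.
So at ascending addresses the bytes are 1A 5A.

1A 5A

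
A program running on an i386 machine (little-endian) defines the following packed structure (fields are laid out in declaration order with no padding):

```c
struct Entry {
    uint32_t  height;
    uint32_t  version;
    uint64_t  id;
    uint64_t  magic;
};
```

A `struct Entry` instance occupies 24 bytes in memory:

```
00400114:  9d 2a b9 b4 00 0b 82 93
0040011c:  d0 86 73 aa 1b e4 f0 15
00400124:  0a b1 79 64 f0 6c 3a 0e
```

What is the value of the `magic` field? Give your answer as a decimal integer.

1025251644913856778

`magic` follows `height` (4 B), `version` (4 B), `id` (8 B), so it starts at offset 4 + 4 + 8 = 16 and occupies 8 bytes.
Bytes at offsets 16..23: 0A B1 79 64 F0 6C 3A 0E.
In little-endian order the low byte comes first in memory.
Reassemble most-significant byte first: 0E 3A 6C F0 64 79 B1 0A → 0x0E3A6CF06479B10A.
0x0E3A6CF06479B10A = 1025251644913856778.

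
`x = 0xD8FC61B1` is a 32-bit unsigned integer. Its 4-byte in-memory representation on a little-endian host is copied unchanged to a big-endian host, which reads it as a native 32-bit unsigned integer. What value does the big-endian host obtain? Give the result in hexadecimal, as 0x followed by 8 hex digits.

0xB161FCD8

Stored little-endian, the bytes at ascending addresses are B1 61 FC D8.
Read back as big-endian, the last byte is least significant, giving 0xB161FCD8.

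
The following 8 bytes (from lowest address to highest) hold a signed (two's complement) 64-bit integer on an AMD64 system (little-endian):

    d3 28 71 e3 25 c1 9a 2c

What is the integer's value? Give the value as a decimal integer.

Little-endian stores the least-significant byte at the lowest address.
Reassemble most-significant byte first: 2C 9A C1 25 E3 71 28 D3 → 0x2C9AC125E37128D3.
0x2C9AC125E37128D3 = 3214093652556064979.

3214093652556064979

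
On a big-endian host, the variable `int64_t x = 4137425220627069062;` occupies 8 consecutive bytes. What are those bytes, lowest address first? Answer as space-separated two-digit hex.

4137425220627069062 in hexadecimal, padded to 64 bits, is 0x396B16513037F886.
Split into bytes (most-significant first): 39 6B 16 51 30 37 F8 86.
In big-endian order the high byte comes first in memory.
So the memory order matches the most-significant-first order: 39 6B 16 51 30 37 F8 86.

39 6B 16 51 30 37 F8 86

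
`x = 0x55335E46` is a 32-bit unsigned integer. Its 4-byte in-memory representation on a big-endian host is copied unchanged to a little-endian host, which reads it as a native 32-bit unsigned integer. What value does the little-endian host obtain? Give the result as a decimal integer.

Stored big-endian, the bytes at ascending addresses are 55 33 5E 46.
Read back as little-endian, the first byte is least significant, giving 0x465E3355.
0x465E3355 = 1180578645.

1180578645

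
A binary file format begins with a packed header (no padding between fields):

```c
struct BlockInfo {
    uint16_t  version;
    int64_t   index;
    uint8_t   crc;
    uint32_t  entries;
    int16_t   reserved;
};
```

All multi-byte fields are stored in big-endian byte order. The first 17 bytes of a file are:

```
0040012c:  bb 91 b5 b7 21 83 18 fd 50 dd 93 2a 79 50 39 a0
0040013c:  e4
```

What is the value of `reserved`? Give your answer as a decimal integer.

`reserved` follows `version` (2 B), `index` (8 B), `crc` (1 B), `entries` (4 B), so it starts at offset 2 + 8 + 1 + 4 = 15 and occupies 2 bytes.
Bytes at offsets 15..16: A0 E4.
In big-endian order the high byte comes first in memory.
The bytes are already most-significant first: 0xA0E4.
Top bit is set, so as a signed 16-bit value this is 0xA0E4 − 2^16 = -24348.

-24348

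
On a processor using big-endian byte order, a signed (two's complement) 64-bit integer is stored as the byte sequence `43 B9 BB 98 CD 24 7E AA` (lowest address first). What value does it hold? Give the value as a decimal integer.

Big-endian: lowest address holds the most-significant byte.
The bytes are already most-significant first: 0x43B9BB98CD247EAA.
0x43B9BB98CD247EAA = 4880137936183787178.

4880137936183787178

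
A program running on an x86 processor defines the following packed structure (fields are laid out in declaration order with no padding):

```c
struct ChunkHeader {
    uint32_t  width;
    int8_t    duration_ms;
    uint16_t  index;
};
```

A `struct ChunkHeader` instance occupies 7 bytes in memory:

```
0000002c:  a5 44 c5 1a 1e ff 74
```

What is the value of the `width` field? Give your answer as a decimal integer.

`width` is the first field, at byte offset 0, occupying 4 bytes.
Bytes at offsets 0..3: A5 44 C5 1A.
Little-endian: lowest address holds the least-significant byte.
Reassemble most-significant byte first: 1A C5 44 A5 → 0x1AC544A5.
0x1AC544A5 = 449135781.

449135781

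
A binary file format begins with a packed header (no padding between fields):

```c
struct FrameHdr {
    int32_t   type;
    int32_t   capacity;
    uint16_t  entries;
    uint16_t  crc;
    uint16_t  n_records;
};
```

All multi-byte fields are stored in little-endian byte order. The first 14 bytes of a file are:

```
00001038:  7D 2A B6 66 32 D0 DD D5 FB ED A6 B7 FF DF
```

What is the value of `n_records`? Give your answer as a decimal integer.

`n_records` follows `type` (4 B), `capacity` (4 B), `entries` (2 B), `crc` (2 B), so it starts at offset 4 + 4 + 2 + 2 = 12 and occupies 2 bytes.
Bytes at offsets 12..13: FF DF.
In little-endian order the low byte comes first in memory.
Reassemble most-significant byte first: DF FF → 0xDFFF.
0xDFFF = 57343.

57343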